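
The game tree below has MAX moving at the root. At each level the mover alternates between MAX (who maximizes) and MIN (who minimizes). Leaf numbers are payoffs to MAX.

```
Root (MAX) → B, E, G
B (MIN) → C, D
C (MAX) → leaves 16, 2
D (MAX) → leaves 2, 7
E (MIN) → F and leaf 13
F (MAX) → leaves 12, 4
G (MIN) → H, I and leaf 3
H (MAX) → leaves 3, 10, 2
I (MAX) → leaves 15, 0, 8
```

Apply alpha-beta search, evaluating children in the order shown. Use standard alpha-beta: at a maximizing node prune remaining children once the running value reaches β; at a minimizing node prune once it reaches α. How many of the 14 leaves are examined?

10

C [α=-∞,β=+∞]: v=16
D [α=-∞,β=16]: v=7
B [α=-∞,β=+∞]: v=7
F [α=7,β=+∞]: v=12
E [α=7,β=+∞]: v=12
H [α=12,β=+∞]: v=10
G [α=12,β=+∞]: v=10 after child 1 ≤ α → α-cutoff, skip 2
Root [α=-∞,β=+∞]: v=12
Leaves evaluated: 10 of 14.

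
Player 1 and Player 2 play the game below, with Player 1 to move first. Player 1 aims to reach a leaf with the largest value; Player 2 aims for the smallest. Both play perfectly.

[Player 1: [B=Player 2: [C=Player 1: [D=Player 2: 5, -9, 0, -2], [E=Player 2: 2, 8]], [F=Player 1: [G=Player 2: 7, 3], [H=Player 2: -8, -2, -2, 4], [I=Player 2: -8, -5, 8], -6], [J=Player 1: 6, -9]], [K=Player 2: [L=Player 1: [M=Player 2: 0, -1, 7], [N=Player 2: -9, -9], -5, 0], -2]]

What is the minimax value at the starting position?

2

D (Player 2): min(5, -9, 0, -2) = -9
E (Player 2): min(2, 8) = 2
C (Player 1): max(-9, 2) = 2
G (Player 2): min(7, 3) = 3
H (Player 2): min(-8, -2, -2, 4) = -8
I (Player 2): min(-8, -5, 8) = -8
F (Player 1): max(3, -8, -8, -6) = 3
J (Player 1): max(6, -9) = 6
B (Player 2): min(2, 3, 6) = 2
M (Player 2): min(0, -1, 7) = -1
N (Player 2): min(-9, -9) = -9
L (Player 1): max(-1, -9, -5, 0) = 0
K (Player 2): min(0, -2) = -2
Root (Player 1): max(2, -2) = 2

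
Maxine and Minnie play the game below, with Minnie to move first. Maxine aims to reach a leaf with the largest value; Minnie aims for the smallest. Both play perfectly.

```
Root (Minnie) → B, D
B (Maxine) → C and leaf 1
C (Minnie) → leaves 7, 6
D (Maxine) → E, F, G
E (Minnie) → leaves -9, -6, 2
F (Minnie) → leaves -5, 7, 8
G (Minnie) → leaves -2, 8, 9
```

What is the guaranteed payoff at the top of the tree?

C (Minnie): min(7, 6) = 6
B (Maxine): max(6, 1) = 6
E (Minnie): min(-9, -6, 2) = -9
F (Minnie): min(-5, 7, 8) = -5
G (Minnie): min(-2, 8, 9) = -2
D (Maxine): max(-9, -5, -2) = -2
Root (Minnie): min(6, -2) = -2

-2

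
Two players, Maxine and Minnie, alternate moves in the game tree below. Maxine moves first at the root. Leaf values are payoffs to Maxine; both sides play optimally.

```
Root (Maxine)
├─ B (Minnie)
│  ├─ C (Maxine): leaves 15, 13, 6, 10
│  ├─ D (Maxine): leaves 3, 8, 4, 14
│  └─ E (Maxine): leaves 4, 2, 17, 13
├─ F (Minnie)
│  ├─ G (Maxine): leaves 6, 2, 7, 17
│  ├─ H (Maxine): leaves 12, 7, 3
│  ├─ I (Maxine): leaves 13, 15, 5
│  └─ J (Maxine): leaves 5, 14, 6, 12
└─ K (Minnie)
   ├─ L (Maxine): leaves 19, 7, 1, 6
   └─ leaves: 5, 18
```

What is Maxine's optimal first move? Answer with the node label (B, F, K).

B

C (Maxine): max(15, 13, 6, 10) = 15
D (Maxine): max(3, 8, 4, 14) = 14
E (Maxine): max(4, 2, 17, 13) = 17
B (Minnie): min(15, 14, 17) = 14
G (Maxine): max(6, 2, 7, 17) = 17
H (Maxine): max(12, 7, 3) = 12
I (Maxine): max(13, 15, 5) = 15
J (Maxine): max(5, 14, 6, 12) = 14
F (Minnie): min(17, 12, 15, 14) = 12
L (Maxine): max(19, 7, 1, 6) = 19
K (Minnie): min(19, 5, 18) = 5
Root (Maxine): max(14, 12, 5) = 14
Maxine picks the child with the highest value: B (value 14).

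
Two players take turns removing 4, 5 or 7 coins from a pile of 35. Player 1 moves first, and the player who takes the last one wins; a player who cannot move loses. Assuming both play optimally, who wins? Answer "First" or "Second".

Second

Mark each pile size as W (mover wins) or L (mover loses):
i:   0  1  2  3  4  5  6  7  8  9 10 11 12 13 14 15 16 17 18 19 20 21 22 23 24 25 26 27 28 29 30 31 32 33 34 35
     L  L  L  L  W  W  W  W  W  W  W  L  L  L  L  W  W  W  W  W  W  W  L  L  L  L  W  W  W  W  W  W  W  L  L  L
Position 35 is L, so the second player wins.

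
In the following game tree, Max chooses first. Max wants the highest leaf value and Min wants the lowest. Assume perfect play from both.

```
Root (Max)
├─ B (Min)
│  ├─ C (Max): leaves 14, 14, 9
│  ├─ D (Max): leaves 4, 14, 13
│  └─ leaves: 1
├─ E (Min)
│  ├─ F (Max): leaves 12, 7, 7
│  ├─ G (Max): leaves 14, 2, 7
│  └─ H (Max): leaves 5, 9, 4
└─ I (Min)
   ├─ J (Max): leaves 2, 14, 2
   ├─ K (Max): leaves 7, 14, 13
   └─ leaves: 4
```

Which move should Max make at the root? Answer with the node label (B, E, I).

C (Max): max(14, 14, 9) = 14
D (Max): max(4, 14, 13) = 14
B (Min): min(14, 14, 1) = 1
F (Max): max(12, 7, 7) = 12
G (Max): max(14, 2, 7) = 14
H (Max): max(5, 9, 4) = 9
E (Min): min(12, 14, 9) = 9
J (Max): max(2, 14, 2) = 14
K (Max): max(7, 14, 13) = 14
I (Min): min(14, 14, 4) = 4
Root (Max): max(1, 9, 4) = 9
Max picks the child with the highest value: E (value 9).

E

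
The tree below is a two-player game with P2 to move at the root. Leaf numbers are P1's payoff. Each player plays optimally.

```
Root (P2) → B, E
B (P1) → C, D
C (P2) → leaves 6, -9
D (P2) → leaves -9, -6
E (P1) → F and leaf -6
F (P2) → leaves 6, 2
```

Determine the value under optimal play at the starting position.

C (P2): min(6, -9) = -9
D (P2): min(-9, -6) = -9
B (P1): max(-9, -9) = -9
F (P2): min(6, 2) = 2
E (P1): max(2, -6) = 2
Root (P2): min(-9, 2) = -9

-9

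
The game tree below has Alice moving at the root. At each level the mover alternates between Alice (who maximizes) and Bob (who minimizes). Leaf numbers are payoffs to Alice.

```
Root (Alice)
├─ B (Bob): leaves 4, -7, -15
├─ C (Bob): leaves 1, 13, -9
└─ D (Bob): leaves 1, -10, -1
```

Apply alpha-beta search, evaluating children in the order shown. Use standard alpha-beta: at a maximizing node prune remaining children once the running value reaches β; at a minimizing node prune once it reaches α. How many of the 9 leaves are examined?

8

B [α=-∞,β=+∞]: v=-15
C [α=-15,β=+∞]: v=-9
D [α=-9,β=+∞]: v=-10 after child 2 ≤ α → α-cutoff, skip 1
Root [α=-∞,β=+∞]: v=-9
Leaves evaluated: 8 of 9.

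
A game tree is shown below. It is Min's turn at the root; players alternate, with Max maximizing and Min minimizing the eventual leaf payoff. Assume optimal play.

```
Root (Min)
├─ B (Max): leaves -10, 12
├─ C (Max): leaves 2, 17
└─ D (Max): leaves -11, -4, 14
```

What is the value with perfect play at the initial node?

12

B (Max): max(-10, 12) = 12
C (Max): max(2, 17) = 17
D (Max): max(-11, -4, 14) = 14
Root (Min): min(12, 17, 14) = 12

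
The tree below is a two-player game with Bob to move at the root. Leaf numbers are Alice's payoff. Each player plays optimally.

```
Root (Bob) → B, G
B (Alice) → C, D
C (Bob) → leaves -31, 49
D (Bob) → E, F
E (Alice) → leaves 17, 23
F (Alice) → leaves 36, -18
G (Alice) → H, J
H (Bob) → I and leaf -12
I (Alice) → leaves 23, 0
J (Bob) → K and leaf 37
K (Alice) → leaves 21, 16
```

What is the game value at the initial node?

C (Bob): min(-31, 49) = -31
E (Alice): max(17, 23) = 23
F (Alice): max(36, -18) = 36
D (Bob): min(23, 36) = 23
B (Alice): max(-31, 23) = 23
I (Alice): max(23, 0) = 23
H (Bob): min(23, -12) = -12
K (Alice): max(21, 16) = 21
J (Bob): min(21, 37) = 21
G (Alice): max(-12, 21) = 21
Root (Bob): min(23, 21) = 21

21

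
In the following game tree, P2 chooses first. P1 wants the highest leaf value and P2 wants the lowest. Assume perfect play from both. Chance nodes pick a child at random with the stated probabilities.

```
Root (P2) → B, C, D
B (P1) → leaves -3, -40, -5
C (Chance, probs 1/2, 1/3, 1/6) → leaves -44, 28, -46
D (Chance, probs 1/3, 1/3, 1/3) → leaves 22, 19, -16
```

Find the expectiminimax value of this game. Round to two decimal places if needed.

-20.33

B (P1): max(-3, -40, -5) = -3
C (Chance): 1/2·-44 + 1/3·28 + 1/6·-46 = -20.33
D (Chance): 1/3·22 + 1/3·19 + 1/3·-16 = 8.33
Root (P2): min(-3, -20.33, 8.33) = -20.33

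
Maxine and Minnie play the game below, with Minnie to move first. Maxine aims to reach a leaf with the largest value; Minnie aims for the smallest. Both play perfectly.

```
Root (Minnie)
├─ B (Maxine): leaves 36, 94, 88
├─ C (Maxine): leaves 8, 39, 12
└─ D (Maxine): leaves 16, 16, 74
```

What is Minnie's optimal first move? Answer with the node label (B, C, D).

C

B (Maxine): max(36, 94, 88) = 94
C (Maxine): max(8, 39, 12) = 39
D (Maxine): max(16, 16, 74) = 74
Root (Minnie): min(94, 39, 74) = 39
Minnie picks the child with the lowest value: C (value 39).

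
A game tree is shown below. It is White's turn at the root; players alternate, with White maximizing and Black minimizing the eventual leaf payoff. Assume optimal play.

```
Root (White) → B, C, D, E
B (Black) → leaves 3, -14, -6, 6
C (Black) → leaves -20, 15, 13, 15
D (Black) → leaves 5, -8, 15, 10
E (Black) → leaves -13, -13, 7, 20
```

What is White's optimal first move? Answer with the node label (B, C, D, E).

D

B (Black): min(3, -14, -6, 6) = -14
C (Black): min(-20, 15, 13, 15) = -20
D (Black): min(5, -8, 15, 10) = -8
E (Black): min(-13, -13, 7, 20) = -13
Root (White): max(-14, -20, -8, -13) = -8
White picks the child with the highest value: D (value -8).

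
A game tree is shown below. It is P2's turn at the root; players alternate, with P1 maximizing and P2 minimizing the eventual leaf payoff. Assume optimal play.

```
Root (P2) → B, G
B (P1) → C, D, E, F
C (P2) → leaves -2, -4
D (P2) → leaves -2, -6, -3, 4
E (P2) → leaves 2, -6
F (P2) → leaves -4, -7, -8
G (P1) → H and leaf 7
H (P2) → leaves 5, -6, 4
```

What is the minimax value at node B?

C: min(-2, -4) = -4
D: min(-2, -6, -3, 4) = -6
E: min(2, -6) = -6
F: min(-4, -7, -8) = -8
B: max(-4, -6, -6, -8) = -4

-4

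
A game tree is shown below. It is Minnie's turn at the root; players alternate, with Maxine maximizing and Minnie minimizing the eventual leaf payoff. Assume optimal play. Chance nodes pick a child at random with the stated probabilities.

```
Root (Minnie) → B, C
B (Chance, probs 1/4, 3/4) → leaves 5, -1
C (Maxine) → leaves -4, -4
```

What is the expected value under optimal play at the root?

-4

B (Chance): 1/4·5 + 3/4·-1 = 0.5
C (Maxine): max(-4, -4) = -4
Root (Minnie): min(0.5, -4) = -4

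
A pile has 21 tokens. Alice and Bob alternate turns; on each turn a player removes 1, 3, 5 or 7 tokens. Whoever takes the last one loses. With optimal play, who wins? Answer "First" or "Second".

Mark each pile size as W (mover wins) or L (mover loses):
i:   0  1  2  3  4  5  6  7  8  9 10 11 12 13 14 15 16 17 18 19 20 21
     W  L  W  L  W  L  W  L  W  L  W  L  W  L  W  L  W  L  W  L  W  L
Position 21 is L, so the second player wins.

Second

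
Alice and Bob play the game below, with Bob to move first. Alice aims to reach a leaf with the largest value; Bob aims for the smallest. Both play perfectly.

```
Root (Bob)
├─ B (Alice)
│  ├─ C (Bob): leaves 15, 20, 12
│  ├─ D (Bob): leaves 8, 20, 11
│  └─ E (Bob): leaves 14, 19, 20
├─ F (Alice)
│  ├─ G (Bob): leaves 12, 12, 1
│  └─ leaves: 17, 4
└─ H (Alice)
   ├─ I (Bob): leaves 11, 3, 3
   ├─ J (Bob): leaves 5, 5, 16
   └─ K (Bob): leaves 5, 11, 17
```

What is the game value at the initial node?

C (Bob): min(15, 20, 12) = 12
D (Bob): min(8, 20, 11) = 8
E (Bob): min(14, 19, 20) = 14
B (Alice): max(12, 8, 14) = 14
G (Bob): min(12, 12, 1) = 1
F (Alice): max(1, 17, 4) = 17
I (Bob): min(11, 3, 3) = 3
J (Bob): min(5, 5, 16) = 5
K (Bob): min(5, 11, 17) = 5
H (Alice): max(3, 5, 5) = 5
Root (Bob): min(14, 17, 5) = 5

5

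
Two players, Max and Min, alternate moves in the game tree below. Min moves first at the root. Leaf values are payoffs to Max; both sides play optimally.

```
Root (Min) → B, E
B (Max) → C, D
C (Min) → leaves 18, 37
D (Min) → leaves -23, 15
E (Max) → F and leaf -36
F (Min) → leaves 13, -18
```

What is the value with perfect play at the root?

C (Min): min(18, 37) = 18
D (Min): min(-23, 15) = -23
B (Max): max(18, -23) = 18
F (Min): min(13, -18) = -18
E (Max): max(-18, -36) = -18
Root (Min): min(18, -18) = -18

-18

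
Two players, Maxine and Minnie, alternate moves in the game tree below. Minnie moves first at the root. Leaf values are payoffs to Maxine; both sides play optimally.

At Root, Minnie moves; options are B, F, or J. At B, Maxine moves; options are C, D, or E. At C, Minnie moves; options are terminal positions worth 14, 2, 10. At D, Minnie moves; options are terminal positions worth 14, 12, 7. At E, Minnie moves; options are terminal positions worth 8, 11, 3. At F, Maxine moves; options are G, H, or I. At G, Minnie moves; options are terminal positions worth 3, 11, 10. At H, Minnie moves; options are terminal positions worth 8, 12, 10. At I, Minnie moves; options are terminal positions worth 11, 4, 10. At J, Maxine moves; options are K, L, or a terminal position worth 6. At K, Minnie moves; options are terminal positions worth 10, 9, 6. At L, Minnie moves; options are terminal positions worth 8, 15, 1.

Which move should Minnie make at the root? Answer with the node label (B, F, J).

J

C (Minnie): min(14, 2, 10) = 2
D (Minnie): min(14, 12, 7) = 7
E (Minnie): min(8, 11, 3) = 3
B (Maxine): max(2, 7, 3) = 7
G (Minnie): min(3, 11, 10) = 3
H (Minnie): min(8, 12, 10) = 8
I (Minnie): min(11, 4, 10) = 4
F (Maxine): max(3, 8, 4) = 8
K (Minnie): min(10, 9, 6) = 6
L (Minnie): min(8, 15, 1) = 1
J (Maxine): max(6, 1, 6) = 6
Root (Minnie): min(7, 8, 6) = 6
Minnie picks the child with the lowest value: J (value 6).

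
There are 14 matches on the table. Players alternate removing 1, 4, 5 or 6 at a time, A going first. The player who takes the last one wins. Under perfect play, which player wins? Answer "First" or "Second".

First

i:   0  1  2  3  4  5  6  7  8  9 10 11 12 13 14
     L  W  L  W  W  W  W  W  W  L  W  L  W  W  W
Position 14 is W, so the first player wins.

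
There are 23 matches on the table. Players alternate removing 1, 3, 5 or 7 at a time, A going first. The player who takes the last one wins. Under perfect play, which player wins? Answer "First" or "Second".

First

W/L table (W = player to move can force a win):
i:   0  1  2  3  4  5  6  7  8  9 10 11 12 13 14 15 16 17 18 19 20 21 22 23
     L  W  L  W  L  W  L  W  L  W  L  W  L  W  L  W  L  W  L  W  L  W  L  W
Position 23 is W, so the first player wins.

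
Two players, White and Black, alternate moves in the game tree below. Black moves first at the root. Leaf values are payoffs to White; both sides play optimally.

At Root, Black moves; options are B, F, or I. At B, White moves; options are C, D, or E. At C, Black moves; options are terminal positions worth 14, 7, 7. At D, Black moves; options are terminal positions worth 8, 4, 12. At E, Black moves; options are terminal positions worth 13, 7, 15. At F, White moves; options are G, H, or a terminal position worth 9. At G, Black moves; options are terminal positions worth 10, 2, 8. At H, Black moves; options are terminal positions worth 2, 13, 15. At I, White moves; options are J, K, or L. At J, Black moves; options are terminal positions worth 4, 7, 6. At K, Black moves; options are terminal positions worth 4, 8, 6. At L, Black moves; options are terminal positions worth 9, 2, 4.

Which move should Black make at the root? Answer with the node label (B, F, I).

I

C (Black): min(14, 7, 7) = 7
D (Black): min(8, 4, 12) = 4
E (Black): min(13, 7, 15) = 7
B (White): max(7, 4, 7) = 7
G (Black): min(10, 2, 8) = 2
H (Black): min(2, 13, 15) = 2
F (White): max(2, 2, 9) = 9
J (Black): min(4, 7, 6) = 4
K (Black): min(4, 8, 6) = 4
L (Black): min(9, 2, 4) = 2
I (White): max(4, 4, 2) = 4
Root (Black): min(7, 9, 4) = 4
Black picks the child with the lowest value: I (value 4).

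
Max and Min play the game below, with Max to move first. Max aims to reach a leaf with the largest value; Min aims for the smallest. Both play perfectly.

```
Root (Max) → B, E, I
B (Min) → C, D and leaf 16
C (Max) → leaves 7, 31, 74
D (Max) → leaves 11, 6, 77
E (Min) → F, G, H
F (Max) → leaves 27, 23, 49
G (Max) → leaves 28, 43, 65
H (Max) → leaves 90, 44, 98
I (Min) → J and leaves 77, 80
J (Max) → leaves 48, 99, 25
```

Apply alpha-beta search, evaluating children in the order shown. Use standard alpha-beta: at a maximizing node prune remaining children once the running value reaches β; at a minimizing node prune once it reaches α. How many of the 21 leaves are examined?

C [α=-∞,β=+∞]: v=74
D [α=-∞,β=74]: v=77
B [α=-∞,β=+∞]: v=16
F [α=16,β=+∞]: v=49
G [α=16,β=49]: v=65
H [α=16,β=49]: v=90 after child 1 ≥ β → β-cutoff, skip 2
E [α=16,β=+∞]: v=49
J [α=49,β=+∞]: v=99
I [α=49,β=+∞]: v=77
Root [α=-∞,β=+∞]: v=77
Leaves evaluated: 19 of 21.

19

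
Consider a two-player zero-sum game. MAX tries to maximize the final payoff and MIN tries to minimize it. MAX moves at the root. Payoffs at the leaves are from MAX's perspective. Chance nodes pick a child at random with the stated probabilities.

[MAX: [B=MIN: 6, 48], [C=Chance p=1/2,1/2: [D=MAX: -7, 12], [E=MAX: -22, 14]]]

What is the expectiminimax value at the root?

B (MIN): min(6, 48) = 6
D (MAX): max(-7, 12) = 12
E (MAX): max(-22, 14) = 14
C (Chance): 1/2·12 + 1/2·14 = 13
Root (MAX): max(6, 13) = 13

13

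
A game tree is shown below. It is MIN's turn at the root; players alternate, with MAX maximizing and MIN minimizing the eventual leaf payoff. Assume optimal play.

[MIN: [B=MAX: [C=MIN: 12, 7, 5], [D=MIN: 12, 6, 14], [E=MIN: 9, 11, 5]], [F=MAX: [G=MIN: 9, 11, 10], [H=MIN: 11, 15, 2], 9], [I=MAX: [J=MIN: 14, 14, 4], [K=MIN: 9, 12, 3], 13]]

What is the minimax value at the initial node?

C (MIN): min(12, 7, 5) = 5
D (MIN): min(12, 6, 14) = 6
E (MIN): min(9, 11, 5) = 5
B (MAX): max(5, 6, 5) = 6
G (MIN): min(9, 11, 10) = 9
H (MIN): min(11, 15, 2) = 2
F (MAX): max(9, 2, 9) = 9
J (MIN): min(14, 14, 4) = 4
K (MIN): min(9, 12, 3) = 3
I (MAX): max(4, 3, 13) = 13
Root (MIN): min(6, 9, 13) = 6

6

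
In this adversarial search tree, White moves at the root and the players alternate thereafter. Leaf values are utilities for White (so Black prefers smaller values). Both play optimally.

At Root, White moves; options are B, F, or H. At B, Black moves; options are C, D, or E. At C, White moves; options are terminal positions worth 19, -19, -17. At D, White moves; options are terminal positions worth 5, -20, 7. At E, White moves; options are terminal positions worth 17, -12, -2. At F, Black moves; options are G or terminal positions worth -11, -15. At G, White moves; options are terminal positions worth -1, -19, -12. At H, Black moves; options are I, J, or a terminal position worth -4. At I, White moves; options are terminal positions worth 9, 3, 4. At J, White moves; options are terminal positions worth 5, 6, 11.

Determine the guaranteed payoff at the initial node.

7

C (White): max(19, -19, -17) = 19
D (White): max(5, -20, 7) = 7
E (White): max(17, -12, -2) = 17
B (Black): min(19, 7, 17) = 7
G (White): max(-1, -19, -12) = -1
F (Black): min(-1, -11, -15) = -15
I (White): max(9, 3, 4) = 9
J (White): max(5, 6, 11) = 11
H (Black): min(9, 11, -4) = -4
Root (White): max(7, -15, -4) = 7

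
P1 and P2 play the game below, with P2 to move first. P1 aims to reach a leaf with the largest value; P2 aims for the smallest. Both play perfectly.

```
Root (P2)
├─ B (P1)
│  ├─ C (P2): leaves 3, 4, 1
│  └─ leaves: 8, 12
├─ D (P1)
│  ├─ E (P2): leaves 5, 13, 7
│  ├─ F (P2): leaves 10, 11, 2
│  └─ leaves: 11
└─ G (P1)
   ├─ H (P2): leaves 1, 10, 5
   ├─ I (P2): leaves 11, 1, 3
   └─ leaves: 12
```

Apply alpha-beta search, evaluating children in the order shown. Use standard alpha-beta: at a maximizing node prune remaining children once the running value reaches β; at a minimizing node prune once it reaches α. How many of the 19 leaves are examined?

C [α=-∞,β=+∞]: v=1
B [α=-∞,β=+∞]: v=12
E [α=-∞,β=12]: v=5
F [α=5,β=12]: v=2
D [α=-∞,β=12]: v=11
H [α=-∞,β=11]: v=1
I [α=1,β=11]: v=1 after child 2 ≤ α → α-cutoff, skip 1
G [α=-∞,β=11]: v=12
Root [α=-∞,β=+∞]: v=11
Leaves evaluated: 18 of 19.

18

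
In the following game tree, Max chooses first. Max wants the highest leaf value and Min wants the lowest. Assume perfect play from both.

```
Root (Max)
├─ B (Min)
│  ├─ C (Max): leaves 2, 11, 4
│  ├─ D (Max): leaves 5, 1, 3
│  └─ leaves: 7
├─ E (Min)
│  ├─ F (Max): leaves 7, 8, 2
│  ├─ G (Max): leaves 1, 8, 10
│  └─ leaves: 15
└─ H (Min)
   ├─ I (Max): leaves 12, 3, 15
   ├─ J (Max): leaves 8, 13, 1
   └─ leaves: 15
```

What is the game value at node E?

8

F: max(7, 8, 2) = 8
G: max(1, 8, 10) = 10
E: min(8, 10, 15) = 8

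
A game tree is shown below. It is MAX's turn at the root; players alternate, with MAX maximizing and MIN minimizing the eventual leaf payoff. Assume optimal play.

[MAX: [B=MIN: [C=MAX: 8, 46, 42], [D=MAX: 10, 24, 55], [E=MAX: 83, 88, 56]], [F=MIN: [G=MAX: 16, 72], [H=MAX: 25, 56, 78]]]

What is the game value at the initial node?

72

C (MAX): max(8, 46, 42) = 46
D (MAX): max(10, 24, 55) = 55
E (MAX): max(83, 88, 56) = 88
B (MIN): min(46, 55, 88) = 46
G (MAX): max(16, 72) = 72
H (MAX): max(25, 56, 78) = 78
F (MIN): min(72, 78) = 72
Root (MAX): max(46, 72) = 72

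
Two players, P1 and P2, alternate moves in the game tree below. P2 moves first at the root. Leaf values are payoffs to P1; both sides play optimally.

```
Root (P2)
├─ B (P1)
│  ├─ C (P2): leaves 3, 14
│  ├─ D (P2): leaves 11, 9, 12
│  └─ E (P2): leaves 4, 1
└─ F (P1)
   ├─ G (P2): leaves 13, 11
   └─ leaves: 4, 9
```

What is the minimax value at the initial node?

C (P2): min(3, 14) = 3
D (P2): min(11, 9, 12) = 9
E (P2): min(4, 1) = 1
B (P1): max(3, 9, 1) = 9
G (P2): min(13, 11) = 11
F (P1): max(11, 4, 9) = 11
Root (P2): min(9, 11) = 9

9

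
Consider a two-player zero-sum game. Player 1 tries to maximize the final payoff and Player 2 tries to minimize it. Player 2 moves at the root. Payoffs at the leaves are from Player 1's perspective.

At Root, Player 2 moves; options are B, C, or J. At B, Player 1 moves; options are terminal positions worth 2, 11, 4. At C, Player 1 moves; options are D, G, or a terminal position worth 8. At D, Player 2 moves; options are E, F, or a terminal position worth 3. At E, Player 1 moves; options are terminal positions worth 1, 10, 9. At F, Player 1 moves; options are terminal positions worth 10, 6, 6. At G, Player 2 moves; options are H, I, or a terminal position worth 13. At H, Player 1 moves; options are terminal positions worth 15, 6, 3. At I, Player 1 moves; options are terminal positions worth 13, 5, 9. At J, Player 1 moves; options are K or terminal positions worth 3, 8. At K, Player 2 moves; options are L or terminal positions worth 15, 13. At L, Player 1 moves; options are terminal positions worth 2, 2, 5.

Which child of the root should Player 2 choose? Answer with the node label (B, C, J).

B (Player 1): max(2, 11, 4) = 11
E (Player 1): max(1, 10, 9) = 10
F (Player 1): max(10, 6, 6) = 10
D (Player 2): min(10, 10, 3) = 3
H (Player 1): max(15, 6, 3) = 15
I (Player 1): max(13, 5, 9) = 13
G (Player 2): min(15, 13, 13) = 13
C (Player 1): max(3, 13, 8) = 13
L (Player 1): max(2, 2, 5) = 5
K (Player 2): min(5, 15, 13) = 5
J (Player 1): max(5, 3, 8) = 8
Root (Player 2): min(11, 13, 8) = 8
Player 2 picks the child with the lowest value: J (value 8).

J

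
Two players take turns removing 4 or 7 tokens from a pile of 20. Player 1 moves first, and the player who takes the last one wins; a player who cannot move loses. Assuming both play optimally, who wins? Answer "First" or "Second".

First

Compute winning (W) and losing (L) positions by backward induction:
i:   0  1  2  3  4  5  6  7  8  9 10 11 12 13 14 15 16 17 18 19 20
     L  L  L  L  W  W  W  W  W  W  W  L  L  L  L  W  W  W  W  W  W
Position 20 is W, so the first player wins.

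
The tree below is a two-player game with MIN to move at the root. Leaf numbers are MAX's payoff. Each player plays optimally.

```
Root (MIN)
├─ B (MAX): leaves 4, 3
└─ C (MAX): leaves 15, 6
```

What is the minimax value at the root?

4

B (MAX): max(4, 3) = 4
C (MAX): max(15, 6) = 15
Root (MIN): min(4, 15) = 4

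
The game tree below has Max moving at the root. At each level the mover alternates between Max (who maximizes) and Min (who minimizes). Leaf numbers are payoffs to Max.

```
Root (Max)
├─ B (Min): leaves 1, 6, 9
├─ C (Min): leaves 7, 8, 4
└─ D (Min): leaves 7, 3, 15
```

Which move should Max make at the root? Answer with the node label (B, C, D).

C

B (Min): min(1, 6, 9) = 1
C (Min): min(7, 8, 4) = 4
D (Min): min(7, 3, 15) = 3
Root (Max): max(1, 4, 3) = 4
Max picks the child with the highest value: C (value 4).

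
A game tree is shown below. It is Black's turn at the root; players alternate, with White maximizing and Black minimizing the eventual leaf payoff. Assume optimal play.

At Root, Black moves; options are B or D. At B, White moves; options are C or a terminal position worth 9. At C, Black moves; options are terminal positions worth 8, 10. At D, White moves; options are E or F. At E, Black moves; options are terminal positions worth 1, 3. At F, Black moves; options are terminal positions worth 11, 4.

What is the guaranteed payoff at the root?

C (Black): min(8, 10) = 8
B (White): max(8, 9) = 9
E (Black): min(1, 3) = 1
F (Black): min(11, 4) = 4
D (White): max(1, 4) = 4
Root (Black): min(9, 4) = 4

4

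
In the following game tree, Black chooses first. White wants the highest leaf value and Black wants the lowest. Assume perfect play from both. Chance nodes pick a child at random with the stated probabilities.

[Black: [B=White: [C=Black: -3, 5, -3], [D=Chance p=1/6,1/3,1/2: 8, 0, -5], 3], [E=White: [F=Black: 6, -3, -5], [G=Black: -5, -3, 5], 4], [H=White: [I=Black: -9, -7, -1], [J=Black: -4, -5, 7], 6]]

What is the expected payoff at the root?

3

C (Black): min(-3, 5, -3) = -3
D (Chance): 1/6·8 + 1/3·0 + 1/2·-5 = -1.17
B (White): max(-3, -1.17, 3) = 3
F (Black): min(6, -3, -5) = -5
G (Black): min(-5, -3, 5) = -5
E (White): max(-5, -5, 4) = 4
I (Black): min(-9, -7, -1) = -9
J (Black): min(-4, -5, 7) = -5
H (White): max(-9, -5, 6) = 6
Root (Black): min(3, 4, 6) = 3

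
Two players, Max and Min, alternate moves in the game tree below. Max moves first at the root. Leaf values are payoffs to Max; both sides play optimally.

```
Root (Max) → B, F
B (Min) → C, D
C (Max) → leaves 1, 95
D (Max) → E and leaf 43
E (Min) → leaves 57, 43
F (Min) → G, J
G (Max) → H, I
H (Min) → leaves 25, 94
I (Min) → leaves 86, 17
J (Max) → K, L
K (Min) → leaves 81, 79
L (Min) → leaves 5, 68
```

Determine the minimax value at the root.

C (Max): max(1, 95) = 95
E (Min): min(57, 43) = 43
D (Max): max(43, 43) = 43
B (Min): min(95, 43) = 43
H (Min): min(25, 94) = 25
I (Min): min(86, 17) = 17
G (Max): max(25, 17) = 25
K (Min): min(81, 79) = 79
L (Min): min(5, 68) = 5
J (Max): max(79, 5) = 79
F (Min): min(25, 79) = 25
Root (Max): max(43, 25) = 43

43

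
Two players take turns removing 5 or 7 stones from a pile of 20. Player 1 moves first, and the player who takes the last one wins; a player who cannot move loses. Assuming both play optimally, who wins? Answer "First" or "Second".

First

W/L table (W = player to move can force a win):
i:   0  1  2  3  4  5  6  7  8  9 10 11 12 13 14 15 16 17 18 19 20
     L  L  L  L  L  W  W  W  W  W  W  W  L  L  L  L  L  W  W  W  W
Position 20 is W, so the first player wins.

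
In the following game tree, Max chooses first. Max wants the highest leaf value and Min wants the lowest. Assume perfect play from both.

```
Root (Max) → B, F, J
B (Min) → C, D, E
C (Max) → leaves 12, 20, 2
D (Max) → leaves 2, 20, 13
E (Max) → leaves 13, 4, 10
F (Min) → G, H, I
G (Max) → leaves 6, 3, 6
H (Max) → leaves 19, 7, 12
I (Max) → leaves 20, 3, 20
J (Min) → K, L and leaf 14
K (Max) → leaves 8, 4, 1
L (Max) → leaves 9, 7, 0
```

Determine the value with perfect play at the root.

13

C (Max): max(12, 20, 2) = 20
D (Max): max(2, 20, 13) = 20
E (Max): max(13, 4, 10) = 13
B (Min): min(20, 20, 13) = 13
G (Max): max(6, 3, 6) = 6
H (Max): max(19, 7, 12) = 19
I (Max): max(20, 3, 20) = 20
F (Min): min(6, 19, 20) = 6
K (Max): max(8, 4, 1) = 8
L (Max): max(9, 7, 0) = 9
J (Min): min(8, 9, 14) = 8
Root (Max): max(13, 6, 8) = 13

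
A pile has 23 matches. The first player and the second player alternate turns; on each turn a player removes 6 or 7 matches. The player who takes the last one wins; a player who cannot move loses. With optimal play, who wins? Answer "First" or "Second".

Mark each pile size as W (mover wins) or L (mover loses):
i:   0  1  2  3  4  5  6  7  8  9 10 11 12 13 14 15 16 17 18 19 20 21 22 23
     L  L  L  L  L  L  W  W  W  W  W  W  W  L  L  L  L  L  L  W  W  W  W  W
Position 23 is W, so the first player wins.

First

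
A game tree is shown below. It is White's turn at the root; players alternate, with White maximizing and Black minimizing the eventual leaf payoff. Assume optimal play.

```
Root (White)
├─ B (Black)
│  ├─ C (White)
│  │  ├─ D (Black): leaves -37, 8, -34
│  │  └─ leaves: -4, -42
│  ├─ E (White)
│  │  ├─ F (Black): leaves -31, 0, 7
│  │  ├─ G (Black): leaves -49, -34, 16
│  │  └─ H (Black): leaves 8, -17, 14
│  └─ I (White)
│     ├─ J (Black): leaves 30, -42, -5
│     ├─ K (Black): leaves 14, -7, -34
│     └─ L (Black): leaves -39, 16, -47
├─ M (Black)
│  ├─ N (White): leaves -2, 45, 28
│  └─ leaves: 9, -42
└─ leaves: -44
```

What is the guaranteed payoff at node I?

J: min(30, -42, -5) = -42
K: min(14, -7, -34) = -34
L: min(-39, 16, -47) = -47
I: max(-42, -34, -47) = -34

-34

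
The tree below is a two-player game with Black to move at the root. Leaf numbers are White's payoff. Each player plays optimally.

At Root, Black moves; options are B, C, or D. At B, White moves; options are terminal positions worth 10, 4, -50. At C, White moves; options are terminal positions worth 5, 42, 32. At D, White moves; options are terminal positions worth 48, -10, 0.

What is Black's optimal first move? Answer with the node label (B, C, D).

B

B (White): max(10, 4, -50) = 10
C (White): max(5, 42, 32) = 42
D (White): max(48, -10, 0) = 48
Root (Black): min(10, 42, 48) = 10
Black picks the child with the lowest value: B (value 10).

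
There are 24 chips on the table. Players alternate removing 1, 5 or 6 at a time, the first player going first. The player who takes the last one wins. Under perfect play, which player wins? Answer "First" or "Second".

Second

Positions where the player to move wins (W) vs loses (L):
i:   0  1  2  3  4  5  6  7  8  9 10 11 12 13 14 15 16 17 18 19 20 21 22 23 24
     L  W  L  W  L  W  W  W  W  W  W  L  W  L  W  L  W  W  W  W  W  W  L  W  L
Position 24 is L, so the second player wins.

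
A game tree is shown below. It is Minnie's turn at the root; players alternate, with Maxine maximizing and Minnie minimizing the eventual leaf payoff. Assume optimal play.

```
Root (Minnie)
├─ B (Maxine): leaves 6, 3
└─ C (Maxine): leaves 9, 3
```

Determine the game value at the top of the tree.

B (Maxine): max(6, 3) = 6
C (Maxine): max(9, 3) = 9
Root (Minnie): min(6, 9) = 6

6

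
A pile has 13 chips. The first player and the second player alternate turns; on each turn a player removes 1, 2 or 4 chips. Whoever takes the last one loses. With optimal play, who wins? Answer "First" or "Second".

i:   0  1  2  3  4  5  6  7  8  9 10 11 12 13
     W  L  W  W  L  W  W  L  W  W  L  W  W  L
Position 13 is L, so the second player wins.

Second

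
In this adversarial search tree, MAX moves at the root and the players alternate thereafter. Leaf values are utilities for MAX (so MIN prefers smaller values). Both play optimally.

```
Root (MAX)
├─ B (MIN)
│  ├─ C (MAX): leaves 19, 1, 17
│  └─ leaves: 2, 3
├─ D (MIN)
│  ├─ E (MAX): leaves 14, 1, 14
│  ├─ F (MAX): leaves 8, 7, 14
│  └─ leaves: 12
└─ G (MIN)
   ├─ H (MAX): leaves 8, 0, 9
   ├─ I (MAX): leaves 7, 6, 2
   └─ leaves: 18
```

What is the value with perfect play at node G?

H: max(8, 0, 9) = 9
I: max(7, 6, 2) = 7
G: min(9, 7, 18) = 7

7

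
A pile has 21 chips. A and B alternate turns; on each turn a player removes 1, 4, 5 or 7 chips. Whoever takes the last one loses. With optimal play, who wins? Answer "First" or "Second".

W/L table (W = player to move can force a win):
i:   0  1  2  3  4  5  6  7  8  9 10 11 12 13 14 15 16 17 18 19 20 21
     W  L  W  L  W  W  W  W  W  L  W  L  W  W  W  W  W  L  W  L  W  W
Position 21 is W, so the first player wins.

First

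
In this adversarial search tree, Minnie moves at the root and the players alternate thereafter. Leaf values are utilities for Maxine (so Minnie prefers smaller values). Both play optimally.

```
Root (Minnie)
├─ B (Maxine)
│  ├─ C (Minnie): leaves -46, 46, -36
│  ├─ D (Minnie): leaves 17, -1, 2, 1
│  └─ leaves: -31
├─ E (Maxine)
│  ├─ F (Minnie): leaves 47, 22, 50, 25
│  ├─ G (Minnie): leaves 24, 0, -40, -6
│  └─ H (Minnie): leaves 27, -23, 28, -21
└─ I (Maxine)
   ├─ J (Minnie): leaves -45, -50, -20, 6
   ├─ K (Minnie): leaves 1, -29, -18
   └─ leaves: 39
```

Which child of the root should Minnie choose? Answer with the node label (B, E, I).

B

C (Minnie): min(-46, 46, -36) = -46
D (Minnie): min(17, -1, 2, 1) = -1
B (Maxine): max(-46, -1, -31) = -1
F (Minnie): min(47, 22, 50, 25) = 22
G (Minnie): min(24, 0, -40, -6) = -40
H (Minnie): min(27, -23, 28, -21) = -23
E (Maxine): max(22, -40, -23) = 22
J (Minnie): min(-45, -50, -20, 6) = -50
K (Minnie): min(1, -29, -18) = -29
I (Maxine): max(-50, -29, 39) = 39
Root (Minnie): min(-1, 22, 39) = -1
Minnie picks the child with the lowest value: B (value -1).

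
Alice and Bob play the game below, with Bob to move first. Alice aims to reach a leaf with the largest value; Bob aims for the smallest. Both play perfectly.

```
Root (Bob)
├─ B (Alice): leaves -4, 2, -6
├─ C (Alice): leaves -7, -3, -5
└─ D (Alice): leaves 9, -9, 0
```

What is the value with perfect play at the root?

-3

B (Alice): max(-4, 2, -6) = 2
C (Alice): max(-7, -3, -5) = -3
D (Alice): max(9, -9, 0) = 9
Root (Bob): min(2, -3, 9) = -3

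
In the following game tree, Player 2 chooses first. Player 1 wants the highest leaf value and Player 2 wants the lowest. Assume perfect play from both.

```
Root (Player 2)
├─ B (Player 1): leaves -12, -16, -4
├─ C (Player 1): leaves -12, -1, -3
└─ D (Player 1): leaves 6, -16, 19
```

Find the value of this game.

B (Player 1): max(-12, -16, -4) = -4
C (Player 1): max(-12, -1, -3) = -1
D (Player 1): max(6, -16, 19) = 19
Root (Player 2): min(-4, -1, 19) = -4

-4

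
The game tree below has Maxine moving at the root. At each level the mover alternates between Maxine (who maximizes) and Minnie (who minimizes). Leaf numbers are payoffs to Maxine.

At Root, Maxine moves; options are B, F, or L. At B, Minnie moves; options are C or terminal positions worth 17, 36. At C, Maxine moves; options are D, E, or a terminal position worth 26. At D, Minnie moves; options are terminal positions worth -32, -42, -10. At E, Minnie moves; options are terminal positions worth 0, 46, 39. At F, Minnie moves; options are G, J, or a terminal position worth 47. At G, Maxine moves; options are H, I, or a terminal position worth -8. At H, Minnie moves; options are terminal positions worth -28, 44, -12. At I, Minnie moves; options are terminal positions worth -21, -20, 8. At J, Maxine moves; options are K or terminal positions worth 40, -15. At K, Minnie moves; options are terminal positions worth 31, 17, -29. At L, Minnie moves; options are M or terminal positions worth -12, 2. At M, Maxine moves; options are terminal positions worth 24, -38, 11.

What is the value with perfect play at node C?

D: min(-32, -42, -10) = -42
E: min(0, 46, 39) = 0
C: max(-42, 0, 26) = 26

26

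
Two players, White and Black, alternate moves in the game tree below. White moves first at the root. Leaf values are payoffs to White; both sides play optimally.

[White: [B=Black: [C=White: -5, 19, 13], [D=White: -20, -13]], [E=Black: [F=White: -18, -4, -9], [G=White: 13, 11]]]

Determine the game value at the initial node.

C (White): max(-5, 19, 13) = 19
D (White): max(-20, -13) = -13
B (Black): min(19, -13) = -13
F (White): max(-18, -4, -9) = -4
G (White): max(13, 11) = 13
E (Black): min(-4, 13) = -4
Root (White): max(-13, -4) = -4

-4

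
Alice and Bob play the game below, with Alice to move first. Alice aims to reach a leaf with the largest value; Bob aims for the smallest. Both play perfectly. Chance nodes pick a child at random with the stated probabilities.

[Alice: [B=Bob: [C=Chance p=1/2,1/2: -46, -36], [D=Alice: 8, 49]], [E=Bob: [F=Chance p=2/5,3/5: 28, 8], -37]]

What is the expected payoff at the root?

-37

C (Chance): 1/2·-46 + 1/2·-36 = -41
D (Alice): max(8, 49) = 49
B (Bob): min(-41, 49) = -41
F (Chance): 2/5·28 + 3/5·8 = 16
E (Bob): min(16, -37) = -37
Root (Alice): max(-41, -37) = -37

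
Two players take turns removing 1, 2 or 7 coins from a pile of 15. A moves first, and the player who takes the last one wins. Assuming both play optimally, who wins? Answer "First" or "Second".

Positions where the player to move wins (W) vs loses (L):
i:   0  1  2  3  4  5  6  7  8  9 10 11 12 13 14 15
     L  W  W  L  W  W  L  W  W  L  W  W  L  W  W  L
Position 15 is L, so the second player wins.

Second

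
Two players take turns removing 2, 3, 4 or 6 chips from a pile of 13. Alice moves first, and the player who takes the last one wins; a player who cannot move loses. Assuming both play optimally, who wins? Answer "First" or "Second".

Mark each pile size as W (mover wins) or L (mover loses):
i:   0  1  2  3  4  5  6  7  8  9 10 11 12 13
     L  L  W  W  W  W  W  W  L  L  W  W  W  W
Position 13 is W, so the first player wins.

First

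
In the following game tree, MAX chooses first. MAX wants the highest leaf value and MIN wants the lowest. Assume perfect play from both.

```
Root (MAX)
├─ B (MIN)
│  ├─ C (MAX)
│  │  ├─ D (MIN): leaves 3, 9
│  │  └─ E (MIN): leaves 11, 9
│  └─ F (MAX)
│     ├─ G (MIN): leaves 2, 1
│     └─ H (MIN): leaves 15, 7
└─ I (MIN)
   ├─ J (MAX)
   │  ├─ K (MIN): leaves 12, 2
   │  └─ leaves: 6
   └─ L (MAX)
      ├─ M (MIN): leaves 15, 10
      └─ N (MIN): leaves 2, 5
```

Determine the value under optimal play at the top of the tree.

7

D (MIN): min(3, 9) = 3
E (MIN): min(11, 9) = 9
C (MAX): max(3, 9) = 9
G (MIN): min(2, 1) = 1
H (MIN): min(15, 7) = 7
F (MAX): max(1, 7) = 7
B (MIN): min(9, 7) = 7
K (MIN): min(12, 2) = 2
J (MAX): max(2, 6) = 6
M (MIN): min(15, 10) = 10
N (MIN): min(2, 5) = 2
L (MAX): max(10, 2) = 10
I (MIN): min(6, 10) = 6
Root (MAX): max(7, 6) = 7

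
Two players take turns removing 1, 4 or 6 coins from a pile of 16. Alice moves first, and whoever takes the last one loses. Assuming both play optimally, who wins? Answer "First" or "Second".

Second

Compute winning (W) and losing (L) positions by backward induction:
i:   0  1  2  3  4  5  6  7  8  9 10 11 12 13 14 15 16
     W  L  W  L  W  W  L  W  L  W  W  L  W  L  W  W  L
Position 16 is L, so the second player wins.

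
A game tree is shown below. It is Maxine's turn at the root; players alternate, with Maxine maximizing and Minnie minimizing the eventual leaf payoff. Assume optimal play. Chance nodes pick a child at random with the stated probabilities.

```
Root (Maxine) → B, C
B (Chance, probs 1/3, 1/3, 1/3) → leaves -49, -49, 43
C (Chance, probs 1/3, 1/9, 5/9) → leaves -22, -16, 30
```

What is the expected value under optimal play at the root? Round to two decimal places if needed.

B (Chance): 1/3·-49 + 1/3·-49 + 1/3·43 = -18.33
C (Chance): 1/3·-22 + 1/9·-16 + 5/9·30 = 7.56
Root (Maxine): max(-18.33, 7.56) = 7.56

7.56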